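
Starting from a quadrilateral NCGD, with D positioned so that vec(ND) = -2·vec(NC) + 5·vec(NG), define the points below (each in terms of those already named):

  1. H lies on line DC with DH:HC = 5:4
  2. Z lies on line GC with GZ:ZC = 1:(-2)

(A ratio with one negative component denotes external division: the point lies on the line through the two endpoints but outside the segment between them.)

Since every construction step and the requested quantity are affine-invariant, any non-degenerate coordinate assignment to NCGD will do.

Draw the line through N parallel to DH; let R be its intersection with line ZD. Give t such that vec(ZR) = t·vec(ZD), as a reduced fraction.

Work in coordinates with N = (0, 0), C = (1, 0), G = (0, 1), D = (-2, 5).
1. H lies on line DC with DH:HC = 5:4 ⇒ H = (-1/3, 20/9)
2. Z lies on line GC with GZ:ZC = 1:(-2) ⇒ Z = (-1, 2)
through N parallel to DH: direction (5/3, -25/9); meets ZD at R = (-3/4, 5/4)
R = Z + t·(D−Z) with t = -1/4

t = -1/4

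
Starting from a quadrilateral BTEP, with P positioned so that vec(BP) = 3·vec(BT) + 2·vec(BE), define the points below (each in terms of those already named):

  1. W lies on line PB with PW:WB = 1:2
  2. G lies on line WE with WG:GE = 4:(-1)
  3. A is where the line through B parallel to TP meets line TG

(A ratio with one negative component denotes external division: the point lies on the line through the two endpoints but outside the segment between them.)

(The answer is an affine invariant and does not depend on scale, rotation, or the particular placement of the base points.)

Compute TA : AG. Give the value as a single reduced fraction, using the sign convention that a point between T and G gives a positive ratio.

Choose coordinates B = (0, 0), T = (1, 0), E = (0, 1), P = (3, 2).
1. W lies on line PB with PW:WB = 1:2 ⇒ W = (2, 4/3)
2. G lies on line WE with WG:GE = 4:(-1) ⇒ G = (-2/3, 8/9)
3. A is where the line through B parallel to TP meets line TG ⇒ A = (8/23, 8/23)
A = T + t·(G−T) with t = 9/23, so TA:AG = t:(1−t) = 9/23:14/23

TA:AG = 9/14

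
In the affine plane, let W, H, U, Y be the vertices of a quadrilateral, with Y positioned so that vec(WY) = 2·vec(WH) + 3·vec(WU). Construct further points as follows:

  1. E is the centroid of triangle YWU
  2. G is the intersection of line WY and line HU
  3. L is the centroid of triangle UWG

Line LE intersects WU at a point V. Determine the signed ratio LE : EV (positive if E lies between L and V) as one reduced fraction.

LE:EV = -4/5

Assign W = (0, 0), H = (1, 0), U = (0, 1), Y = (2, 3) — the answer is frame-independent, so this choice is without loss of generality.
1. E is the centroid of triangle YWU ⇒ E = (2/3, 4/3)
2. G is the intersection of line WY and line HU ⇒ G = (2/5, 3/5)
3. L is the centroid of triangle UWG ⇒ L = (2/15, 8/15)
line LE meets WU at V = (0, 1/3)
E = L + t·(V−L) with t = -4, so LE:EV = -4:5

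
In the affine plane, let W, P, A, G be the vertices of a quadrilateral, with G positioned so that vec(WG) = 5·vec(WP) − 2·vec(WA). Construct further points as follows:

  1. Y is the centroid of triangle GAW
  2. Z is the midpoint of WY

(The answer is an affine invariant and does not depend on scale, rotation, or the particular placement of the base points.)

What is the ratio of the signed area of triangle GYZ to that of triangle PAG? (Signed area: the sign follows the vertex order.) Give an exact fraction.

[GYZ]:[PAG] = -5/12

Work in coordinates with W = (0, 0), P = (1, 0), A = (0, 1), G = (5, -2).
1. Y is the centroid of triangle GAW ⇒ Y = (5/3, -1/3)
2. Z is the midpoint of WY ⇒ Z = (5/6, -1/6)
2·[GYZ] = 5/6, 2·[PAG] = -2
[GYZ]:[PAG] = 5/6:-2 = -5/12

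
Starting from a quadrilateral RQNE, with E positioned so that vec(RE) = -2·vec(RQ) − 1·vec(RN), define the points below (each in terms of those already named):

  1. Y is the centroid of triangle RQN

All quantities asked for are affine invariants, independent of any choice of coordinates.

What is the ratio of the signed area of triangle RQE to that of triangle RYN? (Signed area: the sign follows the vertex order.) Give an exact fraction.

[RQE]:[RYN] = -3

Set R = (0, 0), Q = (1, 0), N = (0, 1), E = (-2, -1); any affine frame gives the same invariant.
1. Y is the centroid of triangle RQN ⇒ Y = (1/3, 1/3)
2·[RQE] = -1, 2·[RYN] = 1/3
[RQE]:[RYN] = -1:1/3 = -3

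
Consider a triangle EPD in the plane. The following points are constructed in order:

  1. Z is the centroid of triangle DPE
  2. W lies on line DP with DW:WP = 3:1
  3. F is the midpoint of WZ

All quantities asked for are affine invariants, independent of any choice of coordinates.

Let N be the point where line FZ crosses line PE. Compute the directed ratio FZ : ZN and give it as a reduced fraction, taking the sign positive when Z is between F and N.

FZ:ZN = -1/8

Choose coordinates E = (0, 0), P = (1, 0), D = (0, 1).
1. Z is the centroid of triangle DPE ⇒ Z = (1/3, 1/3)
2. W lies on line DP with DW:WP = 3:1 ⇒ W = (3/4, 1/4)
3. F is the midpoint of WZ ⇒ F = (13/24, 7/24)
line FZ meets PE at N = (2, 0)
Z = F + t·(N−F) with t = -1/7, so FZ:ZN = -1/7:8/7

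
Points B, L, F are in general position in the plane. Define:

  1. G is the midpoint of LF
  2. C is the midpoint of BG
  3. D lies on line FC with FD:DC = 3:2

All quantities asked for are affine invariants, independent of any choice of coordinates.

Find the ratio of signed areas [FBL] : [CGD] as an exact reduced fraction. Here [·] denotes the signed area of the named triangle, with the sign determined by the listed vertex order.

[FBL]:[CGD] = 10

Choose coordinates B = (0, 0), L = (1, 0), F = (0, 1).
1. G is the midpoint of LF ⇒ G = (1/2, 1/2)
2. C is the midpoint of BG ⇒ C = (1/4, 1/4)
3. D lies on line FC with FD:DC = 3:2 ⇒ D = (3/20, 11/20)
2·[FBL] = 1, 2·[CGD] = 1/10
[FBL]:[CGD] = 1:1/10 = 10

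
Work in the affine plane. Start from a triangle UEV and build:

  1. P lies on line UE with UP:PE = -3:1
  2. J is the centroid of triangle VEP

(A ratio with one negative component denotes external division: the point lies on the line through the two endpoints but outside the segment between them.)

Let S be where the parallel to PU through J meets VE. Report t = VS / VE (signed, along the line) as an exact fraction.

t = 2/3

Assign U = (0, 0), E = (1, 0), V = (0, 1) — the answer is frame-independent, so this choice is without loss of generality.
1. P lies on line UE with UP:PE = -3:1 ⇒ P = (3/2, 0)
2. J is the centroid of triangle VEP ⇒ J = (5/6, 1/3)
through J parallel to PU: direction (-3/2, 0); meets VE at S = (2/3, 1/3)
S = V + t·(E−V) with t = 2/3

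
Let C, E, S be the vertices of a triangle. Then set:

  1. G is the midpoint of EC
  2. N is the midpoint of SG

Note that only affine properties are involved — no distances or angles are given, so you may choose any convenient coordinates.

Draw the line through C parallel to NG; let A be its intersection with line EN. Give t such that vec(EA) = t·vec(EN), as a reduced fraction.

Work in coordinates with C = (0, 0), E = (1, 0), S = (0, 1).
1. G is the midpoint of EC ⇒ G = (1/2, 0)
2. N is the midpoint of SG ⇒ N = (1/4, 1/2)
through C parallel to NG: direction (1/4, -1/2); meets EN at A = (-1/2, 1)
A = E + t·(N−E) with t = 2

t = 2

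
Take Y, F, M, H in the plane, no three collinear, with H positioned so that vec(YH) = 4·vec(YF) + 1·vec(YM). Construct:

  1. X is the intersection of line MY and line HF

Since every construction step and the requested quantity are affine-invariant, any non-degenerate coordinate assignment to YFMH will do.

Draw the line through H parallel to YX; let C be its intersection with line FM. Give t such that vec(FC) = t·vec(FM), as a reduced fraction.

t = -3

Work in coordinates with Y = (0, 0), F = (1, 0), M = (0, 1), H = (4, 1).
1. X is the intersection of line MY and line HF ⇒ X = (0, -1/3)
through H parallel to YX: direction (0, -1/3); meets FM at C = (4, -3)
C = F + t·(M−F) with t = -3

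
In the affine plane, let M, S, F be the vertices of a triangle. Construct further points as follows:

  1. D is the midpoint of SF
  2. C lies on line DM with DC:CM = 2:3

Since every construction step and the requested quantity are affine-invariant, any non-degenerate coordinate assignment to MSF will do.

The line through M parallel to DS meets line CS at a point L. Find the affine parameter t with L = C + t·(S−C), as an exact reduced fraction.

Set M = (0, 0), S = (1, 0), F = (0, 1); any affine frame gives the same invariant.
1. D is the midpoint of SF ⇒ D = (1/2, 1/2)
2. C lies on line DM with DC:CM = 2:3 ⇒ C = (3/10, 3/10)
through M parallel to DS: direction (1/2, -1/2); meets CS at L = (-3/4, 3/4)
L = C + t·(S−C) with t = -3/2

t = -3/2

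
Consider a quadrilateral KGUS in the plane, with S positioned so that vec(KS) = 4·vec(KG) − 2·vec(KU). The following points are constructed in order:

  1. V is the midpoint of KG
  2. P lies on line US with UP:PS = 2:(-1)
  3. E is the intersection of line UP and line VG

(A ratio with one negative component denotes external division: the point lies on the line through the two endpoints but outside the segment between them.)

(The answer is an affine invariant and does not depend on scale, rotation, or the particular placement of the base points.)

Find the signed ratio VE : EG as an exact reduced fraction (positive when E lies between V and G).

VE:EG = -5/2

Assign K = (0, 0), G = (1, 0), U = (0, 1), S = (4, -2) — the answer is frame-independent, so this choice is without loss of generality.
1. V is the midpoint of KG ⇒ V = (1/2, 0)
2. P lies on line US with UP:PS = 2:(-1) ⇒ P = (8, -5)
3. E is the intersection of line UP and line VG ⇒ E = (4/3, 0)
E = V + t·(G−V) with t = 5/3, so VE:EG = t:(1−t) = 5/3:-2/3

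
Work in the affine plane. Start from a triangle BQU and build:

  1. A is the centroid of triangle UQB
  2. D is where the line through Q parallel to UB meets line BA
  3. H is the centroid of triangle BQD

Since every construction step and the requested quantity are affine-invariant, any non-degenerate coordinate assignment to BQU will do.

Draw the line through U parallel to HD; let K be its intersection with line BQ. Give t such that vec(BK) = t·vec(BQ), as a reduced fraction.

Choose coordinates B = (0, 0), Q = (1, 0), U = (0, 1).
1. A is the centroid of triangle UQB ⇒ A = (1/3, 1/3)
2. D is where the line through Q parallel to UB meets line BA ⇒ D = (1, 1)
3. H is the centroid of triangle BQD ⇒ H = (2/3, 1/3)
through U parallel to HD: direction (1/3, 2/3); meets BQ at K = (-1/2, 0)
K = B + t·(Q−B) with t = -1/2

t = -1/2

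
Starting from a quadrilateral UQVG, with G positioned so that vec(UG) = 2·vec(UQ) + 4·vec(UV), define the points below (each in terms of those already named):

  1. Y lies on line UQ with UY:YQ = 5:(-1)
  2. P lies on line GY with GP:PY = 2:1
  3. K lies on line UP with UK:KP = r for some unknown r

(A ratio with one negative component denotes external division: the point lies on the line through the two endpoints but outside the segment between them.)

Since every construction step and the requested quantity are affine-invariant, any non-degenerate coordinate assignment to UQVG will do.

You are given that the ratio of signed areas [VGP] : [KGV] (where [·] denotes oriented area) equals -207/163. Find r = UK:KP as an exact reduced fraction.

r = 5/4

Work in coordinates with U = (0, 0), Q = (1, 0), V = (0, 1), G = (2, 4).
1. Y lies on line UQ with UY:YQ = 5:(-1) ⇒ Y = (5/4, 0)
2. P lies on line GY with GP:PY = 2:1 ⇒ P = (3/2, 4/3)
3. With UK:KP = r, write λ = r/(r+1) so K = U + λ·(P−U); K is affine-linear in λ
Every point depending on K is an affine combination of K and λ-independent points, so each such coordinate is linear in λ; the λ² term in each signed area is a multiple of (P−U)×(P−U) = 0, so 2·[VGP] and 2·[KGV] are each linear in λ. Evaluating at λ=0 and λ=1:
  2·[VGP] = -23/6,   2·[KGV] = 11/6·λ + 2
So [VGP]:[KGV] = (-23/6) / (11/6·λ + 2). Setting this equal to -207/163:
  -23/6 = -207/163·(11/6·λ + 2)  ⇒  λ = 5/9
Then r = λ/(1−λ) = (5/9)/(4/9) = 5/4. Check: with r = 5/4, K = (5/6, 20/27) and [VGP]:[KGV] = -207/163 as required.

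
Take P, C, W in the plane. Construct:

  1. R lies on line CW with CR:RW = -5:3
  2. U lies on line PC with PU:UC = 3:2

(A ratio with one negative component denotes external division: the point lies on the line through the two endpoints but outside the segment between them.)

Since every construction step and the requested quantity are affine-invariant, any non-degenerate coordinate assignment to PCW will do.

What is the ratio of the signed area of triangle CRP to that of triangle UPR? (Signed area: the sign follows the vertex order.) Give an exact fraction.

[CRP]:[UPR] = -5/3

Work in coordinates with P = (0, 0), C = (1, 0), W = (0, 1).
1. R lies on line CW with CR:RW = -5:3 ⇒ R = (-3/2, 5/2)
2. U lies on line PC with PU:UC = 3:2 ⇒ U = (3/5, 0)
2·[CRP] = 5/2, 2·[UPR] = -3/2
[CRP]:[UPR] = 5/2:-3/2 = -5/3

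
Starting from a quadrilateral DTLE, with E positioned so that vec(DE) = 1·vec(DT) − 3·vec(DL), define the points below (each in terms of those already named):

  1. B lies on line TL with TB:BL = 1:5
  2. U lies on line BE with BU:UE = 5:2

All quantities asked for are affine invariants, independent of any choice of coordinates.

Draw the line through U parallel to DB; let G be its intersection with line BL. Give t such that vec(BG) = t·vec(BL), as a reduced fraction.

t = -16/7

Assign D = (0, 0), T = (1, 0), L = (0, 1), E = (1, -3) — the answer is frame-independent, so this choice is without loss of generality.
1. B lies on line TL with TB:BL = 1:5 ⇒ B = (5/6, 1/6)
2. U lies on line BE with BU:UE = 5:2 ⇒ U = (20/21, -44/21)
through U parallel to DB: direction (5/6, 1/6); meets BL at G = (115/42, -73/42)
G = B + t·(L−B) with t = -16/7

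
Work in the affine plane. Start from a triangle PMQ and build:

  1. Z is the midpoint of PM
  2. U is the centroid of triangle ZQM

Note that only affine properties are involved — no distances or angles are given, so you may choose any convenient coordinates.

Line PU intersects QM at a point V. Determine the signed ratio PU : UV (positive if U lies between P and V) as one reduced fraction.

Set P = (0, 0), M = (1, 0), Q = (0, 1); any affine frame gives the same invariant.
1. Z is the midpoint of PM ⇒ Z = (1/2, 0)
2. U is the centroid of triangle ZQM ⇒ U = (1/2, 1/3)
line PU meets QM at V = (3/5, 2/5)
U = P + t·(V−P) with t = 5/6, so PU:UV = 5/6:1/6

PU:UV = 5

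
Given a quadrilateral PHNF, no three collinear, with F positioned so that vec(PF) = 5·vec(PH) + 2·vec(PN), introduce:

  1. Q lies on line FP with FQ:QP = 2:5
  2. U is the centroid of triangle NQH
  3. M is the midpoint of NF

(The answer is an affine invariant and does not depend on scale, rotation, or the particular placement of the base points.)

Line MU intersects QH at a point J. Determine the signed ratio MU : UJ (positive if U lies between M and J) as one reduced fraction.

MU:UJ = 2/7

Set P = (0, 0), H = (1, 0), N = (0, 1), F = (5, 2); any affine frame gives the same invariant.
1. Q lies on line FP with FQ:QP = 2:5 ⇒ Q = (25/7, 10/7)
2. U is the centroid of triangle NQH ⇒ U = (32/21, 17/21)
3. M is the midpoint of NF ⇒ M = (5/2, 3/2)
line MU meets QH at J = (-53/28, -45/28)
U = M + t·(J−M) with t = 2/9, so MU:UJ = 2/9:7/9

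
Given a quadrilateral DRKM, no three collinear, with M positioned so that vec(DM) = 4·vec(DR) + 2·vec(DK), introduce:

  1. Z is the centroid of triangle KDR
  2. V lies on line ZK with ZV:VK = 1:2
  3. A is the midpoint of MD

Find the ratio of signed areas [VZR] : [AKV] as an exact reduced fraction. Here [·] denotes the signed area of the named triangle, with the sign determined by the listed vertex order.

[VZR]:[AKV] = 1/8

Work in coordinates with D = (0, 0), R = (1, 0), K = (0, 1), M = (4, 2).
1. Z is the centroid of triangle KDR ⇒ Z = (1/3, 1/3)
2. V lies on line ZK with ZV:VK = 1:2 ⇒ V = (2/9, 5/9)
3. A is the midpoint of MD ⇒ A = (2, 1)
2·[VZR] = 1/9, 2·[AKV] = 8/9
[VZR]:[AKV] = 1/9:8/9 = 1/8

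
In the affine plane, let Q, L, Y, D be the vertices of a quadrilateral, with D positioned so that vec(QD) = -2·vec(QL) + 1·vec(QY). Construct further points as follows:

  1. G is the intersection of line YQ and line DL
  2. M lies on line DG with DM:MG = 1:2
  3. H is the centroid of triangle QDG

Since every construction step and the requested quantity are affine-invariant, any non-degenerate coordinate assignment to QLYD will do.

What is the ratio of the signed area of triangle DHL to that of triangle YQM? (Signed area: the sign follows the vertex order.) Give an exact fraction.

[DHL]:[YQM] = -1/4

Choose coordinates Q = (0, 0), L = (1, 0), Y = (0, 1), D = (-2, 1).
1. G is the intersection of line YQ and line DL ⇒ G = (0, 1/3)
2. M lies on line DG with DM:MG = 1:2 ⇒ M = (-4/3, 7/9)
3. H is the centroid of triangle QDG ⇒ H = (-2/3, 4/9)
2·[DHL] = 1/3, 2·[YQM] = -4/3
[DHL]:[YQM] = 1/3:-4/3 = -1/4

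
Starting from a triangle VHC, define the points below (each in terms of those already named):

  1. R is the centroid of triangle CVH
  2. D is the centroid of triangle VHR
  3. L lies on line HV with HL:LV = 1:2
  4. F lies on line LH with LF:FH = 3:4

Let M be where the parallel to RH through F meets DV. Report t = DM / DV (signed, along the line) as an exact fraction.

t = -3/14

Set V = (0, 0), H = (1, 0), C = (0, 1); any affine frame gives the same invariant.
1. R is the centroid of triangle CVH ⇒ R = (1/3, 1/3)
2. D is the centroid of triangle VHR ⇒ D = (4/9, 1/9)
3. L lies on line HV with HL:LV = 1:2 ⇒ L = (2/3, 0)
4. F lies on line LH with LF:FH = 3:4 ⇒ F = (17/21, 0)
through F parallel to RH: direction (2/3, -1/3); meets DV at M = (34/63, 17/126)
M = D + t·(V−D) with t = -3/14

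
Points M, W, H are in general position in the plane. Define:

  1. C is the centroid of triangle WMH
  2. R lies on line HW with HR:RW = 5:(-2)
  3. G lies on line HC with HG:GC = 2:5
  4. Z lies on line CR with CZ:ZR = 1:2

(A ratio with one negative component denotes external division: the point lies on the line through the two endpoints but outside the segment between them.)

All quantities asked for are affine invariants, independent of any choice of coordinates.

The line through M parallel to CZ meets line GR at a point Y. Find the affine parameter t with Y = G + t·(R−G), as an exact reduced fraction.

t = 74/25

Set M = (0, 0), W = (1, 0), H = (0, 1); any affine frame gives the same invariant.
1. C is the centroid of triangle WMH ⇒ C = (1/3, 1/3)
2. R lies on line HW with HR:RW = 5:(-2) ⇒ R = (5/3, -2/3)
3. G lies on line HC with HG:GC = 2:5 ⇒ G = (2/21, 17/21)
4. Z lies on line CR with CZ:ZR = 1:2 ⇒ Z = (7/9, 0)
through M parallel to CZ: direction (4/9, -1/3); meets GR at Y = (356/75, -89/25)
Y = G + t·(R−G) with t = 74/25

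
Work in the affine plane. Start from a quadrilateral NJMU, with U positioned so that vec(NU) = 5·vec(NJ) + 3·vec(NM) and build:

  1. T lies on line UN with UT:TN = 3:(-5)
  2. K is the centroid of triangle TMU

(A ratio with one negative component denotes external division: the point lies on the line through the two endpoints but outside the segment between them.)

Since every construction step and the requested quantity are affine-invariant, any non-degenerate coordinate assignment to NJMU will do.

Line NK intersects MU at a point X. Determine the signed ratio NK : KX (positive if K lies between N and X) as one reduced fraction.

Choose coordinates N = (0, 0), J = (1, 0), M = (0, 1), U = (5, 3).
1. T lies on line UN with UT:TN = 3:(-5) ⇒ T = (25/2, 15/2)
2. K is the centroid of triangle TMU ⇒ K = (35/6, 23/6)
line NK meets MU at X = (35/9, 23/9)
K = N + t·(X−N) with t = 3/2, so NK:KX = 3/2:-1/2

NK:KX = -3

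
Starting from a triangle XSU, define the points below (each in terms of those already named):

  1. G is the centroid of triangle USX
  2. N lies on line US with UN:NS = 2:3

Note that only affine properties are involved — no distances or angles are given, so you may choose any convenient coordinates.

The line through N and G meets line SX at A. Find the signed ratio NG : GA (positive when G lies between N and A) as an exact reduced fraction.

NG:GA = 4/5

Set X = (0, 0), S = (1, 0), U = (0, 1); any affine frame gives the same invariant.
1. G is the centroid of triangle USX ⇒ G = (1/3, 1/3)
2. N lies on line US with UN:NS = 2:3 ⇒ N = (2/5, 3/5)
line NG meets SX at A = (1/4, 0)
G = N + t·(A−N) with t = 4/9, so NG:GA = 4/9:5/9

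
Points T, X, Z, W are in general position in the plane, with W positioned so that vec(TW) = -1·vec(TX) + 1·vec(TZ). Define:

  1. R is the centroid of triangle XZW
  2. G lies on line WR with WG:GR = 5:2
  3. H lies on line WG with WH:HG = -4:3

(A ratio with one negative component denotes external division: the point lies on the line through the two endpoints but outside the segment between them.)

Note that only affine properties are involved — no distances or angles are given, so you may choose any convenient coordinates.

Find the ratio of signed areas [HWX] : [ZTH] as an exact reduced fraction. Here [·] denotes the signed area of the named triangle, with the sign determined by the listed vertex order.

Set T = (0, 0), X = (1, 0), Z = (0, 1), W = (-1, 1); any affine frame gives the same invariant.
1. R is the centroid of triangle XZW ⇒ R = (0, 2/3)
2. G lies on line WR with WG:GR = 5:2 ⇒ G = (-2/7, 16/21)
3. H lies on line WG with WH:HG = -4:3 ⇒ H = (13/7, 1/21)
2·[HWX] = 20/21, 2·[ZTH] = 13/7
[HWX]:[ZTH] = 20/21:13/7 = 20/39

[HWX]:[ZTH] = 20/39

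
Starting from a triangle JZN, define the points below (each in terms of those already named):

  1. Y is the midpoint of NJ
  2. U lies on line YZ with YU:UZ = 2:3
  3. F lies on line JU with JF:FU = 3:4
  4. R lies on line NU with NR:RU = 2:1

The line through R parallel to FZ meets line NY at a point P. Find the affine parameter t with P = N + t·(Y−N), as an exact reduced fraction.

Assign J = (0, 0), Z = (1, 0), N = (0, 1) — the answer is frame-independent, so this choice is without loss of generality.
1. Y is the midpoint of NJ ⇒ Y = (0, 1/2)
2. U lies on line YZ with YU:UZ = 2:3 ⇒ U = (2/5, 3/10)
3. F lies on line JU with JF:FU = 3:4 ⇒ F = (6/35, 9/70)
4. R lies on line NU with NR:RU = 2:1 ⇒ R = (4/15, 8/15)
through R parallel to FZ: direction (29/35, -9/70); meets NY at P = (0, 50/87)
P = N + t·(Y−N) with t = 74/87

t = 74/87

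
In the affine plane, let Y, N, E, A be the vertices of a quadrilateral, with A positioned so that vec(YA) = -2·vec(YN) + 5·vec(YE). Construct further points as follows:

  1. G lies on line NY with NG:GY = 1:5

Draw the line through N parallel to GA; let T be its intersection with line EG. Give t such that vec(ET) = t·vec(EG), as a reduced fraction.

Set Y = (0, 0), N = (1, 0), E = (0, 1), A = (-2, 5); any affine frame gives the same invariant.
1. G lies on line NY with NG:GY = 1:5 ⇒ G = (5/6, 0)
through N parallel to GA: direction (-17/6, 5); meets EG at T = (65/48, -5/8)
T = E + t·(G−E) with t = 13/8

t = 13/8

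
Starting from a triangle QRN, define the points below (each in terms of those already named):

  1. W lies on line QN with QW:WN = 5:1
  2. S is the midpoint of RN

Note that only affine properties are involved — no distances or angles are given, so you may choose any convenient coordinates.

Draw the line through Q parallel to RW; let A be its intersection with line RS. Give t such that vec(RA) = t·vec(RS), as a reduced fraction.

t = -10

Choose coordinates Q = (0, 0), R = (1, 0), N = (0, 1).
1. W lies on line QN with QW:WN = 5:1 ⇒ W = (0, 5/6)
2. S is the midpoint of RN ⇒ S = (1/2, 1/2)
through Q parallel to RW: direction (-1, 5/6); meets RS at A = (6, -5)
A = R + t·(S−R) with t = -10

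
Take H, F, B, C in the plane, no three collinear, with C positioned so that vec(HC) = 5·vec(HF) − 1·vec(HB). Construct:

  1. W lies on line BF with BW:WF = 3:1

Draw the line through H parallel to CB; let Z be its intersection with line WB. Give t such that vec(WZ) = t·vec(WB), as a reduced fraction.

Choose coordinates H = (0, 0), F = (1, 0), B = (0, 1), C = (5, -1).
1. W lies on line BF with BW:WF = 3:1 ⇒ W = (3/4, 1/4)
through H parallel to CB: direction (-5, 2); meets WB at Z = (5/3, -2/3)
Z = W + t·(B−W) with t = -11/9

t = -11/9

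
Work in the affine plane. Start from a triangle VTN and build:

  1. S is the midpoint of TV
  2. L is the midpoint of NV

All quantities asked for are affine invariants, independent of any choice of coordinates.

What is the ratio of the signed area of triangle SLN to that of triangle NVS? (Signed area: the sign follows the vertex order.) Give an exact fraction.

Set V = (0, 0), T = (1, 0), N = (0, 1); any affine frame gives the same invariant.
1. S is the midpoint of TV ⇒ S = (1/2, 0)
2. L is the midpoint of NV ⇒ L = (0, 1/2)
2·[SLN] = -1/4, 2·[NVS] = 1/2
[SLN]:[NVS] = -1/4:1/2 = -1/2

[SLN]:[NVS] = -1/2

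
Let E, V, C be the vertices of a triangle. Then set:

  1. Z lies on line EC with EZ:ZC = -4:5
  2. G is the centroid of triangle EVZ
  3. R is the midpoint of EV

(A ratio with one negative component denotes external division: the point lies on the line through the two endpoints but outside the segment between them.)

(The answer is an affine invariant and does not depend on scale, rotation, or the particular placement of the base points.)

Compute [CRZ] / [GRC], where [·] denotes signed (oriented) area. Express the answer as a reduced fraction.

Assign E = (0, 0), V = (1, 0), C = (0, 1) — the answer is frame-independent, so this choice is without loss of generality.
1. Z lies on line EC with EZ:ZC = -4:5 ⇒ Z = (0, -4)
2. G is the centroid of triangle EVZ ⇒ G = (1/3, -4/3)
3. R is the midpoint of EV ⇒ R = (1/2, 0)
2·[CRZ] = -5/2, 2·[GRC] = 5/6
[CRZ]:[GRC] = -5/2:5/6 = -3

[CRZ]:[GRC] = -3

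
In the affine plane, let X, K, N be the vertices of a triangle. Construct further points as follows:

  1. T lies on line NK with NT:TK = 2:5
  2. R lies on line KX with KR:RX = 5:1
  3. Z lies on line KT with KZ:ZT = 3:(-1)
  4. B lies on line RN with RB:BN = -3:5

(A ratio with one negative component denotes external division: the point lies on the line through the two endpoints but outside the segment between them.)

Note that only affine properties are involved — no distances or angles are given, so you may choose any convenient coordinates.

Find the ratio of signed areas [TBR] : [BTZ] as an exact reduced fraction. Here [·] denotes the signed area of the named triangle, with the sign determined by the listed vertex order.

[TBR]:[BTZ] = -12/25

Set X = (0, 0), K = (1, 0), N = (0, 1); any affine frame gives the same invariant.
1. T lies on line NK with NT:TK = 2:5 ⇒ T = (2/7, 5/7)
2. R lies on line KX with KR:RX = 5:1 ⇒ R = (1/6, 0)
3. Z lies on line KT with KZ:ZT = 3:(-1) ⇒ Z = (-1/14, 15/14)
4. B lies on line RN with RB:BN = -3:5 ⇒ B = (5/12, -3/2)
2·[TBR] = -5/14, 2·[BTZ] = 125/168
[TBR]:[BTZ] = -5/14:125/168 = -12/25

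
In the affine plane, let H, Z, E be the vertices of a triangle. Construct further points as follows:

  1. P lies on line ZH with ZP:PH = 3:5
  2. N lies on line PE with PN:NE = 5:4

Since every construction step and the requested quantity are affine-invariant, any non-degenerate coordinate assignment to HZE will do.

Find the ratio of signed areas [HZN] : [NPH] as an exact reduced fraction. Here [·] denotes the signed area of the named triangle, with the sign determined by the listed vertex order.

[HZN]:[NPH] = -8/5

Assign H = (0, 0), Z = (1, 0), E = (0, 1) — the answer is frame-independent, so this choice is without loss of generality.
1. P lies on line ZH with ZP:PH = 3:5 ⇒ P = (5/8, 0)
2. N lies on line PE with PN:NE = 5:4 ⇒ N = (5/18, 5/9)
2·[HZN] = 5/9, 2·[NPH] = -25/72
[HZN]:[NPH] = 5/9:-25/72 = -8/5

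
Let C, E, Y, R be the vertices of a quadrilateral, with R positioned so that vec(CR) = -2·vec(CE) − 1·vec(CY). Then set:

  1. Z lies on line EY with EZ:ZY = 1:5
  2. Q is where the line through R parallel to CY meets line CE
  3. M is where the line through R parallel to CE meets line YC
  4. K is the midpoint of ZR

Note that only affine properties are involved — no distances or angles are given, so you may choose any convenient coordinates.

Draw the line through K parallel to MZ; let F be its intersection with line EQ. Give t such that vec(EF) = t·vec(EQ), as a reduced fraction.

Set C = (0, 0), E = (1, 0), Y = (0, 1), R = (-2, -1); any affine frame gives the same invariant.
1. Z lies on line EY with EZ:ZY = 1:5 ⇒ Z = (5/6, 1/6)
2. Q is where the line through R parallel to CY meets line CE ⇒ Q = (-2, 0)
3. M is where the line through R parallel to CE meets line YC ⇒ M = (0, -1)
4. K is the midpoint of ZR ⇒ K = (-7/12, -5/12)
through K parallel to MZ: direction (5/6, 7/6); meets EQ at F = (-2/7, 0)
F = E + t·(Q−E) with t = 3/7

t = 3/7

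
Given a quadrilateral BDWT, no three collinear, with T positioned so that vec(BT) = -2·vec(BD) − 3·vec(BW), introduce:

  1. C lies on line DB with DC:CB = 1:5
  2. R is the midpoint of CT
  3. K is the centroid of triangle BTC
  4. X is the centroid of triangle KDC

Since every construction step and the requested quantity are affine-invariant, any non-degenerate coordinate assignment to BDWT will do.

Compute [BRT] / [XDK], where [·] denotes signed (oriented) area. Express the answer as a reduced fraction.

Work in coordinates with B = (0, 0), D = (1, 0), W = (0, 1), T = (-2, -3).
1. C lies on line DB with DC:CB = 1:5 ⇒ C = (5/6, 0)
2. R is the midpoint of CT ⇒ R = (-7/12, -3/2)
3. K is the centroid of triangle BTC ⇒ K = (-7/18, -1)
4. X is the centroid of triangle KDC ⇒ X = (13/27, -1/3)
2·[BRT] = -5/4, 2·[XDK] = -1/18
[BRT]:[XDK] = -5/4:-1/18 = 45/2

[BRT]:[XDK] = 45/2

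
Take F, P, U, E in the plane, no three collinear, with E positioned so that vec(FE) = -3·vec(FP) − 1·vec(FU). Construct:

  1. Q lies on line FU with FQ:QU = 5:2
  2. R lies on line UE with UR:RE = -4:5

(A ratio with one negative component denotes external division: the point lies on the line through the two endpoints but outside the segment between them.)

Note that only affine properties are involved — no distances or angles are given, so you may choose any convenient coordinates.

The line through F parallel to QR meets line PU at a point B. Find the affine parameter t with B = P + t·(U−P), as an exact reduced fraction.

t = 29/71

Work in coordinates with F = (0, 0), P = (1, 0), U = (0, 1), E = (-3, -1).
1. Q lies on line FU with FQ:QU = 5:2 ⇒ Q = (0, 5/7)
2. R lies on line UE with UR:RE = -4:5 ⇒ R = (12, 9)
through F parallel to QR: direction (12, 58/7); meets PU at B = (42/71, 29/71)
B = P + t·(U−P) with t = 29/71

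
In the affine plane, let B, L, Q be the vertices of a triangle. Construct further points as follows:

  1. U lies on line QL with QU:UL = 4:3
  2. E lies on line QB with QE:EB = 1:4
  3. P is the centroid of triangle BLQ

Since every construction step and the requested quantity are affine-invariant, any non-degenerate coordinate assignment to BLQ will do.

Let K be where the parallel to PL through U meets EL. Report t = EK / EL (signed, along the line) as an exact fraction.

Set B = (0, 0), L = (1, 0), Q = (0, 1); any affine frame gives the same invariant.
1. U lies on line QL with QU:UL = 4:3 ⇒ U = (4/7, 3/7)
2. E lies on line QB with QE:EB = 1:4 ⇒ E = (0, 4/5)
3. P is the centroid of triangle BLQ ⇒ P = (1/3, 1/3)
through U parallel to PL: direction (2/3, -1/3); meets EL at K = (2/7, 4/7)
K = E + t·(L−E) with t = 2/7

t = 2/7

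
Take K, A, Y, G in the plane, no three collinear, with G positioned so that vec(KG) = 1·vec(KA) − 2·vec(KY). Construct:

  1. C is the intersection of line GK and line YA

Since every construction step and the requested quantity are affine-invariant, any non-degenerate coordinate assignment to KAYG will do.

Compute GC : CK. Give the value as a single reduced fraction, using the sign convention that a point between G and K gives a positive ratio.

GC:CK = -2

Choose coordinates K = (0, 0), A = (1, 0), Y = (0, 1), G = (1, -2).
1. C is the intersection of line GK and line YA ⇒ C = (-1, 2)
C = G + t·(K−G) with t = 2, so GC:CK = t:(1−t) = 2:-1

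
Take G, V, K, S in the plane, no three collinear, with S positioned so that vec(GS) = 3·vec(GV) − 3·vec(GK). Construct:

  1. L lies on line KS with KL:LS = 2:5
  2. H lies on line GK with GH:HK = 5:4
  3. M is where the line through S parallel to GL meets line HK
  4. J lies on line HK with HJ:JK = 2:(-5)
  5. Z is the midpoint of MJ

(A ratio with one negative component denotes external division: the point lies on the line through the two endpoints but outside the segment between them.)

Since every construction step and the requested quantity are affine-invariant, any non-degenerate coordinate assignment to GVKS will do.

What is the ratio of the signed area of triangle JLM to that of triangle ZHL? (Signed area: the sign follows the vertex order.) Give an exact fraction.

Work in coordinates with G = (0, 0), V = (1, 0), K = (0, 1), S = (3, -3).
1. L lies on line KS with KL:LS = 2:5 ⇒ L = (6/7, -1/7)
2. H lies on line GK with GH:HK = 5:4 ⇒ H = (0, 5/9)
3. M is where the line through S parallel to GL meets line HK ⇒ M = (0, -5/2)
4. J lies on line HK with HJ:JK = 2:(-5) ⇒ J = (0, 7/27)
5. Z is the midpoint of MJ ⇒ Z = (0, -121/108)
2·[JLM] = -149/63, 2·[ZHL] = -181/126
[JLM]:[ZHL] = -149/63:-181/126 = 298/181

[JLM]:[ZHL] = 298/181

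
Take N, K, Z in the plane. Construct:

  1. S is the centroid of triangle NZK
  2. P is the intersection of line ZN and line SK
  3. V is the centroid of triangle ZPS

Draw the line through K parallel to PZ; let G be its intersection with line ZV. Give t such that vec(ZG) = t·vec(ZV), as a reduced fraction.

t = 9

Set N = (0, 0), K = (1, 0), Z = (0, 1); any affine frame gives the same invariant.
1. S is the centroid of triangle NZK ⇒ S = (1/3, 1/3)
2. P is the intersection of line ZN and line SK ⇒ P = (0, 1/2)
3. V is the centroid of triangle ZPS ⇒ V = (1/9, 11/18)
through K parallel to PZ: direction (0, 1/2); meets ZV at G = (1, -5/2)
G = Z + t·(V−Z) with t = 9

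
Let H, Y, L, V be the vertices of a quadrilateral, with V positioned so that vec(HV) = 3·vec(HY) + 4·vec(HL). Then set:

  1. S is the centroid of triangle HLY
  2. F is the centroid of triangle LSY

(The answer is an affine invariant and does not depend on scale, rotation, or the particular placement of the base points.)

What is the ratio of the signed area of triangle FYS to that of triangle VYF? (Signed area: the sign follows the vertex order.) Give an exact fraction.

[FYS]:[VYF] = 1/28

Choose coordinates H = (0, 0), Y = (1, 0), L = (0, 1), V = (3, 4).
1. S is the centroid of triangle HLY ⇒ S = (1/3, 1/3)
2. F is the centroid of triangle LSY ⇒ F = (4/9, 4/9)
2·[FYS] = -1/9, 2·[VYF] = -28/9
[FYS]:[VYF] = -1/9:-28/9 = 1/28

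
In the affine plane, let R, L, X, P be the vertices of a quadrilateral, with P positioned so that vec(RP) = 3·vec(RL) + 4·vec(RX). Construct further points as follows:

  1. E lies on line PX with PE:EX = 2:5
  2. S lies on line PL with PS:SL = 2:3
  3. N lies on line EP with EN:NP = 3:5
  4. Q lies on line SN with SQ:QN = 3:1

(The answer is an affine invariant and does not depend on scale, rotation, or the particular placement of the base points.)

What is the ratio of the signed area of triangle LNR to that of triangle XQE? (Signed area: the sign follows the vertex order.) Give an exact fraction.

Choose coordinates R = (0, 0), L = (1, 0), X = (0, 1), P = (3, 4).
1. E lies on line PX with PE:EX = 2:5 ⇒ E = (15/7, 22/7)
2. S lies on line PL with PS:SL = 2:3 ⇒ S = (11/5, 12/5)
3. N lies on line EP with EN:NP = 3:5 ⇒ N = (69/28, 97/28)
4. Q lies on line SN with SQ:QN = 3:1 ⇒ Q = (1343/560, 1791/560)
2·[LNR] = 97/28, 2·[XQE] = 3/7
[LNR]:[XQE] = 97/28:3/7 = 97/12

[LNR]:[XQE] = 97/12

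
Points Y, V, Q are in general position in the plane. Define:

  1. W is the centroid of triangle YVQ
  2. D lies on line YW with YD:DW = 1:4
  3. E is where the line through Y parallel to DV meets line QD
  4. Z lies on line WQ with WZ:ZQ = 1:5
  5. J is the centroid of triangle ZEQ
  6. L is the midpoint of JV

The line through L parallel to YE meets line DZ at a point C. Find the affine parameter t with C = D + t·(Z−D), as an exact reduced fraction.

t = 35/66

Set Y = (0, 0), V = (1, 0), Q = (0, 1); any affine frame gives the same invariant.
1. W is the centroid of triangle YVQ ⇒ W = (1/3, 1/3)
2. D lies on line YW with YD:DW = 1:4 ⇒ D = (1/15, 1/15)
3. E is where the line through Y parallel to DV meets line QD ⇒ E = (14/195, -1/195)
4. Z lies on line WQ with WZ:ZQ = 1:5 ⇒ Z = (5/18, 4/9)
5. J is the centroid of triangle ZEQ ⇒ J = (409/3510, 842/1755)
6. L is the midpoint of JV ⇒ L = (3919/7020, 421/1755)
through L parallel to YE: direction (14/195, -1/195); meets DZ at C = (1061/5940, 793/2970)
C = D + t·(Z−D) with t = 35/66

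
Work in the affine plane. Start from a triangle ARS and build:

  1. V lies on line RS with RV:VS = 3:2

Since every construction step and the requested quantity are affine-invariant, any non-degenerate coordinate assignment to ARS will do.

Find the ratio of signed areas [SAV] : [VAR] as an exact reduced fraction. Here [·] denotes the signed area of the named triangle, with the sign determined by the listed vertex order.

[SAV]:[VAR] = 2/3

Assign A = (0, 0), R = (1, 0), S = (0, 1) — the answer is frame-independent, so this choice is without loss of generality.
1. V lies on line RS with RV:VS = 3:2 ⇒ V = (2/5, 3/5)
2·[SAV] = 2/5, 2·[VAR] = 3/5
[SAV]:[VAR] = 2/5:3/5 = 2/3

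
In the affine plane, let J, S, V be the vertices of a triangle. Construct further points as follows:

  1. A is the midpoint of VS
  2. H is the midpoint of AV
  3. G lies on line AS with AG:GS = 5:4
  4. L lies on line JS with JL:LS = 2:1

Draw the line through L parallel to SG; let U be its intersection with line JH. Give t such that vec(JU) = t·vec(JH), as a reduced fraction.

t = 2/3

Assign J = (0, 0), S = (1, 0), V = (0, 1) — the answer is frame-independent, so this choice is without loss of generality.
1. A is the midpoint of VS ⇒ A = (1/2, 1/2)
2. H is the midpoint of AV ⇒ H = (1/4, 3/4)
3. G lies on line AS with AG:GS = 5:4 ⇒ G = (7/9, 2/9)
4. L lies on line JS with JL:LS = 2:1 ⇒ L = (2/3, 0)
through L parallel to SG: direction (-2/9, 2/9); meets JH at U = (1/6, 1/2)
U = J + t·(H−J) with t = 2/3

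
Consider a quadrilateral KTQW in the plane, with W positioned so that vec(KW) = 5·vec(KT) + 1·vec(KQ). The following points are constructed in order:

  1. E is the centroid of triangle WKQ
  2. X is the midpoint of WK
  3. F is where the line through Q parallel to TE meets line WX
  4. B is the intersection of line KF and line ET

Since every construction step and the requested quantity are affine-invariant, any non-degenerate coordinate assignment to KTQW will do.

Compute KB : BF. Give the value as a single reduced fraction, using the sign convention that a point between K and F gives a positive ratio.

Work in coordinates with K = (0, 0), T = (1, 0), Q = (0, 1), W = (5, 1).
1. E is the centroid of triangle WKQ ⇒ E = (5/3, 2/3)
2. X is the midpoint of WK ⇒ X = (5/2, 1/2)
3. F is where the line through Q parallel to TE meets line WX ⇒ F = (-5/4, -1/4)
4. B is the intersection of line KF and line ET ⇒ B = (5/4, 1/4)
B = K + t·(F−K) with t = -1, so KB:BF = t:(1−t) = -1:2

KB:BF = -1/2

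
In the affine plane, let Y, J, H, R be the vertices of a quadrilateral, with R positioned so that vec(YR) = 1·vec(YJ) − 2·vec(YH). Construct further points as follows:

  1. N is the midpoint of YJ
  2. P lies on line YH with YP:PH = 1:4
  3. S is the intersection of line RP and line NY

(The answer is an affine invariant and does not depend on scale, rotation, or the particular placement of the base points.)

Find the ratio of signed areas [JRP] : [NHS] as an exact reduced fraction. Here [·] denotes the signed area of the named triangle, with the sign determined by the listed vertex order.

[JRP]:[NHS] = -44/9

Assign Y = (0, 0), J = (1, 0), H = (0, 1), R = (1, -2) — the answer is frame-independent, so this choice is without loss of generality.
1. N is the midpoint of YJ ⇒ N = (1/2, 0)
2. P lies on line YH with YP:PH = 1:4 ⇒ P = (0, 1/5)
3. S is the intersection of line RP and line NY ⇒ S = (1/11, 0)
2·[JRP] = -2, 2·[NHS] = 9/22
[JRP]:[NHS] = -2:9/22 = -44/9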